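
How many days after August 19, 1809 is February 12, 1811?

August 1809: 31 − 19 = 12 days remain.
Then 17 full months totalling 518 days.
February 1–12, 1811: 12 days (1811 is not a leap year).
Total: 12 + 518 + 12 = 542 days.

542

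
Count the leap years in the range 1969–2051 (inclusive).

20

Years divisible by 4: 1972, 1976, …, 2048 — 20 in all.
2000 is divisible by 400, so still leap.
No century exceptions apply. Count: 20.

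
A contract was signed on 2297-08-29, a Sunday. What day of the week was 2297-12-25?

August 2297: 31 − 29 = 2 days remain.
Then September (30), October (31), November (30): 30 + 31 + 30 = 91 days.
December 1–25, 2297: 25 days.
Total: 2 + 91 + 25 = 118 days.
118 mod 7 = 6, so 6 days after Sunday is Saturday.

Saturday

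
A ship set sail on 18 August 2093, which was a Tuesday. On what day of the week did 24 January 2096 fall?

August 18, 2093 → August 18, 2094: 365 days.
August 18, 2094 → August 18, 2095: 365 days.
August 2095: 31 − 18 = 13 days remain.
Then September (30), October (31), November (30), December (31): 30 + 31 + 30 + 31 = 122 days.
January 1–24, 2096: 24 days.
Residual: 159 days.
Total: 889 days.
889 is a multiple of 7, so 24 January 2096 falls on the same weekday: Tuesday.

Tuesday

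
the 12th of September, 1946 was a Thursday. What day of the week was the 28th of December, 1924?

Sunday

Count forward from the earlier date (December 28, 1924) to the later (September 12, 1946):
From December 28, 1924 to December 28, 1945: 21 years, of which 5 contain a Feb 29 — 16×365 + 5×366 = 7670 days.
December 1945: 31 − 28 = 3 days remain.
Then January (31), February 1946 (28), March (31), April (30), May (31), June (30), July (31), August (31): 31 + 28 + 31 + 30 + 31 + 30 + 31 + 31 = 243 days.
September 1–12, 1946: 12 days.
Residual: 258 days.
Total: 7928 days.
7928 mod 7 = 4, so 4 days before Thursday is Sunday.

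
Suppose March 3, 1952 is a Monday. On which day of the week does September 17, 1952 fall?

March 1952: 31 − 3 = 28 days remain.
Then April (30), May (31), June (30), July (31), August (31): 30 + 31 + 30 + 31 + 31 = 153 days.
September 1–17, 1952: 17 days.
Total: 28 + 153 + 17 = 198 days.
198 mod 7 = 2, so 2 days after Monday is Wednesday.

Wednesday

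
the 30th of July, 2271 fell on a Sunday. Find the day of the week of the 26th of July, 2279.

From July 30, 2271 to July 30, 2278: 7 years, of which 2 contain a Feb 29 — 5×365 + 2×366 = 2557 days.
July 2278: 31 − 30 = 1 day remains.
Then 11 full months totalling 334 days.
July 1–26, 2279: 26 days.
Residual: 361 days.
Total: 2918 days.
2918 mod 7 = 6, so 6 days after Sunday is Saturday.

Saturday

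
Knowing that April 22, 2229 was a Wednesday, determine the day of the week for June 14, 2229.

Sunday

April 2229: 30 − 22 = 8 days remain.
Then May (31): 31 days.
June 1–14, 2229: 14 days.
Total: 8 + 31 + 14 = 53 days.
53 mod 7 = 4, so 4 days after Wednesday is Sunday.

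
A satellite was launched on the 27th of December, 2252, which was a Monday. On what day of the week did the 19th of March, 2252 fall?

Friday

Count forward from the earlier date (March 19, 2252) to the later (December 27, 2252):
March 2252: 31 − 19 = 12 days remain.
Then April (30), May (31), June (30), July (31), August (31), September (30), October (31), November (30): 30 + 31 + 30 + 31 + 31 + 30 + 31 + 30 = 244 days.
December 1–27, 2252: 27 days.
Total: 12 + 244 + 27 = 283 days.
283 mod 7 = 3, so 3 days before Monday is Friday.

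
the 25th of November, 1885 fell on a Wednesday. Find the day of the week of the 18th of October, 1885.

Sunday

Count forward from the earlier date (October 18, 1885) to the later (November 25, 1885):
October 1885: 31 − 18 = 13 days remain.
November 1–25, 1885: 25 days.
Total: 13 + 25 = 38 days.
38 mod 7 = 3, so 3 days before Wednesday is Sunday.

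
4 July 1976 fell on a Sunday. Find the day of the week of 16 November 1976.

July 1976: 31 − 4 = 27 days remain.
Then August (31), September (30), October (31): 31 + 30 + 31 = 92 days.
November 1–16, 1976: 16 days.
Total: 27 + 92 + 16 = 135 days.
135 mod 7 = 2, so 2 days after Sunday is Tuesday.

Tuesday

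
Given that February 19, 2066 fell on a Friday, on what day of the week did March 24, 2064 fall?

Count forward from the earlier date (March 24, 2064) to the later (February 19, 2066):
Day-of-year of March 24, 2064: 84.
Day-of-year of February 19, 2066: 50.
2064 has 366 days, so 366 − 84 = 282 days remain in 2064.
Full years: 2065: 365. Sum = 365.
Total: 282 + 365 + 50 = 697 days.
697 mod 7 = 4, so 4 days before Friday is Monday.

Monday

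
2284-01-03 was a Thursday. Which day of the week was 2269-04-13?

Tuesday

Count forward from the earlier date (April 13, 2269) to the later (January 3, 2284):
From April 13, 2269 to April 13, 2283: 14 years, of which 3 contain a Feb 29 — 11×365 + 3×366 = 5113 days.
April 2283: 30 − 13 = 17 days remain.
Then May (31), June (30), July (31), August (31), September (30), October (31), November (30), December (31): 31 + 30 + 31 + 31 + 30 + 31 + 30 + 31 = 245 days.
January 1–3, 2284: 3 days.
Residual: 265 days.
Total: 5378 days.
5378 mod 7 = 2, so 2 days before Thursday is Tuesday.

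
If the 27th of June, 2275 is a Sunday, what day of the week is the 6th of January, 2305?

Day-of-year of June 27, 2275: 178.
Day-of-year of January 6, 2305: 6.
2275 has 365 days, so 365 − 178 = 187 days remain in 2275.
Full years 2276–2304: 22 common + 7 leap = 22×365 + 7×366 = 10592 days.
Total: 187 + 10592 + 6 = 10785 days.
10785 mod 7 = 5, so 5 days after Sunday is Friday.

Friday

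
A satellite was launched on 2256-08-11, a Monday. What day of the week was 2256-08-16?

Saturday

Within August 2256: 16 − 11 = 5 days.
5 mod 7 = 5, so 5 days after Monday is Saturday.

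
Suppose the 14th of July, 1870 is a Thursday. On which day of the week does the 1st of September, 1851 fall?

Count forward from the earlier date (September 1, 1851) to the later (July 14, 1870):
Day-of-year of September 1, 1851: 244.
Day-of-year of July 14, 1870: 195.
1851 has 365 days, so 365 − 244 = 121 days remain in 1851.
Full years 1852–1869: 13 common + 5 leap = 13×365 + 5×366 = 6575 days.
Total: 121 + 6575 + 195 = 6891 days.
6891 mod 7 = 3, so 3 days before Thursday is Monday.

Monday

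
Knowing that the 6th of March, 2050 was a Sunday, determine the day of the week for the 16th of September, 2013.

Count forward from the earlier date (September 16, 2013) to the later (March 6, 2050):
From September 16, 2013 to September 16, 2049: 36 years, of which 9 contain a Feb 29 — 27×365 + 9×366 = 13149 days.
September 2049: 30 − 16 = 14 days remain.
Then October (31), November (30), December (31), January (31), February 2050 (28): 31 + 30 + 31 + 31 + 28 = 151 days.
March 1–6, 2050: 6 days.
Residual: 171 days.
Total: 13320 days.
13320 mod 7 = 6, so 6 days before Sunday is Monday.

Monday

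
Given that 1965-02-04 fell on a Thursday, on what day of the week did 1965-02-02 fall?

Count forward from the earlier date (February 2, 1965) to the later (February 4, 1965):
Within February 1965: 4 − 2 = 2 days.
2 mod 7 = 2, so 2 days before Thursday is Tuesday.

Tuesday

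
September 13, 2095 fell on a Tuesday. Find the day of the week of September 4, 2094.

Saturday

Count forward from the earlier date (September 4, 2094) to the later (September 13, 2095):
September 4, 2094 → September 4, 2095: 365 days.
Within September 2095: 13 − 4 = 9 days.
Total: 374 days.
374 mod 7 = 3, so 3 days before Tuesday is Saturday.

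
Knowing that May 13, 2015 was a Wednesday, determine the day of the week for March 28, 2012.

Count forward from the earlier date (March 28, 2012) to the later (May 13, 2015):
March 28, 2012 → March 28, 2013: 365 days.
March 28, 2013 → March 28, 2014: 365 days.
March 28, 2014 → March 28, 2015: 365 days.
March 2015: 31 − 28 = 3 days remain.
Then April (30): 30 days.
May 1–13, 2015: 13 days.
Residual: 46 days.
Total: 1141 days.
1141 is a multiple of 7, so March 28, 2012 falls on the same weekday: Wednesday.

Wednesday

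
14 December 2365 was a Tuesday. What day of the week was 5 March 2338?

Count forward from the earlier date (March 5, 2338) to the later (December 14, 2365):
From March 5, 2338 to March 5, 2365: 27 years, of which 7 contain a Feb 29 — 20×365 + 7×366 = 9862 days.
March 2365: 31 − 5 = 26 days remain.
Then April (30), May (31), June (30), July (31), August (31), September (30), October (31), November (30): 30 + 31 + 30 + 31 + 31 + 30 + 31 + 30 = 244 days.
December 1–14, 2365: 14 days.
Residual: 284 days.
Total: 10146 days.
10146 mod 7 = 3, so 3 days before Tuesday is Saturday.

Saturday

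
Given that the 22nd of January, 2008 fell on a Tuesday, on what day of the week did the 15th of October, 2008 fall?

Wednesday

January 2008: 31 − 22 = 9 days remain.
Then February 2008 (29), March (31), April (30), May (31), June (30), July (31), August (31), September (30): 29 + 31 + 30 + 31 + 30 + 31 + 31 + 30 = 243 days.
October 1–15, 2008: 15 days.
Total: 9 + 243 + 15 = 267 days.
267 mod 7 = 1, so 1 day after Tuesday is Wednesday.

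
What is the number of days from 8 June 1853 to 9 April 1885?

From June 8, 1853 to June 8, 1884: 31 years, of which 8 contain a Feb 29 — 23×365 + 8×366 = 11323 days.
June 1884: 30 − 8 = 22 days remain.
Then 9 full months totalling 274 days.
April 1–9, 1885: 9 days.
Residual: 305 days.
Total: 11628 days.

11628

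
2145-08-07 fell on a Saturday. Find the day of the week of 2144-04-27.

Count forward from the earlier date (April 27, 2144) to the later (August 7, 2145):
Day-of-year of April 27, 2144: 118.
Day-of-year of August 7, 2145: 219.
2144 has 366 days, so 366 − 118 = 248 days remain in 2144.
Total: 248 + 219 = 467 days.
467 mod 7 = 5, so 5 days before Saturday is Monday.

Monday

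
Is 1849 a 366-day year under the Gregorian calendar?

No

1849 is not a leap year.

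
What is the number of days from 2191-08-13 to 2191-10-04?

52

August 2191: 31 − 13 = 18 days remain.
Then September (30): 30 days.
October 1–4, 2191: 4 days.
Total: 18 + 30 + 4 = 52 days.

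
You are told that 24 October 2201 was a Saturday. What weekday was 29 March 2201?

Count forward from the earlier date (March 29, 2201) to the later (October 24, 2201):
March 2201: 31 − 29 = 2 days remain.
Then April (30), May (31), June (30), July (31), August (31), September (30): 30 + 31 + 30 + 31 + 31 + 30 = 183 days.
October 1–24, 2201: 24 days.
Total: 2 + 183 + 24 = 209 days.
209 mod 7 = 6, so 6 days before Saturday is Sunday.

Sunday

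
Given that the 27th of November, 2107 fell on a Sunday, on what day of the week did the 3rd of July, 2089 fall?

Count forward from the earlier date (July 3, 2089) to the later (November 27, 2107):
Day-of-year of July 3, 2089: 184.
Day-of-year of November 27, 2107: 331.
2089 has 365 days, so 365 − 184 = 181 days remain in 2089.
Full years 2090–2106: 14 common + 3 leap = 14×365 + 3×366 = 6208 days.
Total: 181 + 6208 + 331 = 6720 days.
6720 is a multiple of 7, so the 3rd of July, 2089 falls on the same weekday: Sunday.

Sunday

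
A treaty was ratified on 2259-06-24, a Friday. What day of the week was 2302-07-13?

Sunday

Day-of-year of June 24, 2259: 175.
Day-of-year of July 13, 2302: 194.
2259 has 365 days, so 365 − 175 = 190 days remain in 2259.
Full years 2260–2301: 32 common + 10 leap = 32×365 + 10×366 = 15340 days.
Total: 190 + 15340 + 194 = 15724 days.
15724 mod 7 = 2, so 2 days after Friday is Sunday.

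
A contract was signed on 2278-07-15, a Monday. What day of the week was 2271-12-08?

Friday

Count forward from the earlier date (December 8, 2271) to the later (July 15, 2278):
Day-of-year of December 8, 2271: 342.
Day-of-year of July 15, 2278: 196.
2271 has 365 days, so 365 − 342 = 23 days remain in 2271.
Full years: 2272: 366; 2273: 365; 2274: 365; 2275: 365; 2276: 366; 2277: 365. Sum = 2192.
Total: 23 + 2192 + 196 = 2411 days.
2411 mod 7 = 3, so 3 days before Monday is Friday.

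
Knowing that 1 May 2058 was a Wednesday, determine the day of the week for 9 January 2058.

Count forward from the earlier date (January 9, 2058) to the later (May 1, 2058):
January 2058: 31 − 9 = 22 days remain.
Then February 2058 (28), March (31), April (30): 28 + 31 + 30 = 89 days.
May 1, 2058: 1 day.
Total: 22 + 89 + 1 = 112 days.
112 is a multiple of 7, so 9 January 2058 falls on the same weekday: Wednesday.

Wednesday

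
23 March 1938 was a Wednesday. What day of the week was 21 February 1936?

Count forward from the earlier date (February 21, 1936) to the later (March 23, 1938):
February 21, 1936 → February 21, 1937: 366 days (1936 is a leap year).
February 21, 1937 → February 21, 1938: 365 days.
February 1938: 28 − 21 = 7 days remain (1938 is not a leap year, so February has 28 days).
March 1–23, 1938: 23 days.
Residual: 30 days.
Total: 761 days.
761 mod 7 = 5, so 5 days before Wednesday is Friday.

Friday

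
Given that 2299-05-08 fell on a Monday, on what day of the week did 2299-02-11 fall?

Count forward from the earlier date (February 11, 2299) to the later (May 8, 2299):
February 2299: 28 − 11 = 17 days remain (2299 is not a leap year, so February has 28 days).
Then March (31), April (30): 31 + 30 = 61 days.
May 1–8, 2299: 8 days.
Total: 17 + 61 + 8 = 86 days.
86 mod 7 = 2, so 2 days before Monday is Saturday.

Saturday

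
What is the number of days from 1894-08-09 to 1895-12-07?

485

Day-of-year of August 9, 1894: 221.
Day-of-year of December 7, 1895: 341.
1894 has 365 days, so 365 − 221 = 144 days remain in 1894.
Total: 144 + 341 = 485 days.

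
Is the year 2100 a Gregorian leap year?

2100 is not a leap year (divisible by 100 but not 400).

No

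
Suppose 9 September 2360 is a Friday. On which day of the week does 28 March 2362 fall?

Wednesday

September 2360: 30 − 9 = 21 days remain.
Then 17 full months totalling 516 days.
March 1–28, 2362: 28 days.
Total: 21 + 516 + 28 = 565 days.
565 mod 7 = 5, so 5 days after Friday is Wednesday.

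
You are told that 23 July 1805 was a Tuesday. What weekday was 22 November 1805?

July 1805: 31 − 23 = 8 days remain.
Then August (31), September (30), October (31): 31 + 30 + 31 = 92 days.
November 1–22, 1805: 22 days.
Total: 8 + 92 + 22 = 122 days.
122 mod 7 = 3, so 3 days after Tuesday is Friday.

Friday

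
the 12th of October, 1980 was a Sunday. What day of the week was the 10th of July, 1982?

October 12, 1980 → October 12, 1981: 365 days.
October 1981: 31 − 12 = 19 days remain.
Then November (30), December (31), January (31), February 1982 (28), March (31), April (30), May (31), June (30): 30 + 31 + 31 + 28 + 31 + 30 + 31 + 30 = 242 days.
July 1–10, 1982: 10 days.
Residual: 271 days.
Total: 636 days.
636 mod 7 = 6, so 6 days after Sunday is Saturday.

Saturday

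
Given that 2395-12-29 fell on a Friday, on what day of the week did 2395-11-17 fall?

Count forward from the earlier date (November 17, 2395) to the later (December 29, 2395):
November 2395: 30 − 17 = 13 days remain.
December 1–29, 2395: 29 days.
Total: 13 + 29 = 42 days.
42 is a multiple of 7, so 2395-11-17 falls on the same weekday: Friday.

Friday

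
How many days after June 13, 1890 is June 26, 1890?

Within June 1890: 26 − 13 = 13 days.

13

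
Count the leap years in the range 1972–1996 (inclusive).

Years divisible by 4 in [1972, 1996]: 1972, 1976, 1980, 1984, 1988, 1992, 1996.
No century exceptions apply. Count: 7.

7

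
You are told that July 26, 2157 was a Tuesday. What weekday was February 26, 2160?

Tuesday

July 26, 2157 → July 26, 2158: 365 days.
July 26, 2158 → July 26, 2159: 365 days.
July 2159: 31 − 26 = 5 days remain.
Then August (31), September (30), October (31), November (30), December (31), January (31): 31 + 30 + 31 + 30 + 31 + 31 = 184 days.
February 1–26, 2160: 26 days (2160 is a leap year).
Residual: 215 days.
Total: 945 days.
945 is a multiple of 7, so February 26, 2160 falls on the same weekday: Tuesday.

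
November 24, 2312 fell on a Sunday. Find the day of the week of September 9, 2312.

Monday

Count forward from the earlier date (September 9, 2312) to the later (November 24, 2312):
September 2312: 30 − 9 = 21 days remain.
Then October (31): 31 days.
November 1–24, 2312: 24 days.
Total: 21 + 31 + 24 = 76 days.
76 mod 7 = 6, so 6 days before Sunday is Monday.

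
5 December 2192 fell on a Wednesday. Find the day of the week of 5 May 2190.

Wednesday

Count forward from the earlier date (May 5, 2190) to the later (December 5, 2192):
Day-of-year of May 5, 2190: 125.
Day-of-year of December 5, 2192: 340.
2190 has 365 days, so 365 − 125 = 240 days remain in 2190.
Full years: 2191: 365. Sum = 365.
Total: 240 + 365 + 340 = 945 days.
945 is a multiple of 7, so 5 May 2190 falls on the same weekday: Wednesday.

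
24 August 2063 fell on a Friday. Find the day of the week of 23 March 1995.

Count forward from the earlier date (March 23, 1995) to the later (August 24, 2063):
Day-of-year of March 23, 1995: 82.
Day-of-year of August 24, 2063: 236.
1995 has 365 days, so 365 − 82 = 283 days remain in 1995.
Full years 1996–2062: 50 common + 17 leap = 50×365 + 17×366 = 24472 days.
Total: 283 + 24472 + 236 = 24991 days.
24991 mod 7 = 1, so 1 day before Friday is Thursday.

Thursday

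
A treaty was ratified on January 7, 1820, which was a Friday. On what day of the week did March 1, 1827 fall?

Day-of-year of January 7, 1820: 7.
Day-of-year of March 1, 1827: 60.
1820 has 366 days, so 366 − 7 = 359 days remain in 1820.
Full years: 1821: 365; 1822: 365; 1823: 365; 1824: 366; 1825: 365; 1826: 365. Sum = 2191.
Total: 359 + 2191 + 60 = 2610 days.
2610 mod 7 = 6, so 6 days after Friday is Thursday.

Thursday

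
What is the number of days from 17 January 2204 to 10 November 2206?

January 17, 2204 → January 17, 2205: 366 days (2204 is a leap year).
January 17, 2205 → January 17, 2206: 365 days.
January 2206: 31 − 17 = 14 days remain.
Then 9 full months totalling 273 days.
November 1–10, 2206: 10 days.
Residual: 297 days.
Total: 1028 days.

1028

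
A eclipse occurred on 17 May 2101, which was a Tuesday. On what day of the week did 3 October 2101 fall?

May 2101: 31 − 17 = 14 days remain.
Then June (30), July (31), August (31), September (30): 30 + 31 + 31 + 30 = 122 days.
October 1–3, 2101: 3 days.
Total: 14 + 122 + 3 = 139 days.
139 mod 7 = 6, so 6 days after Tuesday is Monday.

Monday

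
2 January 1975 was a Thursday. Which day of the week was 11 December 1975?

January 1975: 31 − 2 = 29 days remain.
Then 10 full months totalling 303 days.
December 1–11, 1975: 11 days.
Total: 29 + 303 + 11 = 343 days.
343 is a multiple of 7, so 11 December 1975 falls on the same weekday: Thursday.

Thursday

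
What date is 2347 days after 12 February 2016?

17 July 2022

Count 2347 days after February 12, 2016:
Day-of-year of February 12, 2016: 43.
Day-of-year of July 17, 2022: 198.
2016 has 366 days, so 366 − 43 = 323 days remain in 2016.
Full years: 2017: 365; 2018: 365; 2019: 365; 2020: 366; 2021: 365. Sum = 1826.
Total: 323 + 1826 + 198 = 2347 days.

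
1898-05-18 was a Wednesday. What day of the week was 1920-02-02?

From May 18, 1898 to May 18, 1919: 21 years, of which 4 contain a Feb 29 — 17×365 + 4×366 = 7669 days.
(1900 is not a leap year (divisible by 100 but not 400).)
May 1919: 31 − 18 = 13 days remain.
Then June (30), July (31), August (31), September (30), October (31), November (30), December (31), January (31): 30 + 31 + 31 + 30 + 31 + 30 + 31 + 31 = 245 days.
February 1–2, 1920: 2 days (1920 is a leap year).
Residual: 260 days.
Total: 7929 days.
7929 mod 7 = 5, so 5 days after Wednesday is Monday.

Monday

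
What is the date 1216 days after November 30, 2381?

March 30, 2385

Count 1216 days after November 30, 2381:
Day-of-year of November 30, 2381: 334.
Day-of-year of March 30, 2385: 89.
2381 has 365 days, so 365 − 334 = 31 days remain in 2381.
Full years: 2382: 365; 2383: 365; 2384: 366. Sum = 1096.
Total: 31 + 1096 + 89 = 1216 days.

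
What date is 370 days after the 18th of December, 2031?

the 22nd of December, 2032

Count 370 days after December 18, 2031:
December 18, 2031 → December 18, 2032: 366 days (2032 is a leap year).
Within December 2032: 22 − 18 = 4 days.
Total: 370 days.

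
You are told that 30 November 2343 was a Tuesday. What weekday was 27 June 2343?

Count forward from the earlier date (June 27, 2343) to the later (November 30, 2343):
June 2343: 30 − 27 = 3 days remain.
Then July (31), August (31), September (30), October (31): 31 + 31 + 30 + 31 = 123 days.
November 1–30, 2343: 30 days.
Total: 3 + 123 + 30 = 156 days.
156 mod 7 = 2, so 2 days before Tuesday is Sunday.

Sunday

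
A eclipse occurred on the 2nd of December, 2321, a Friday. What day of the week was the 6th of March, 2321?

Sunday

Count forward from the earlier date (March 6, 2321) to the later (December 2, 2321):
March 2321: 31 − 6 = 25 days remain.
Then April (30), May (31), June (30), July (31), August (31), September (30), October (31), November (30): 30 + 31 + 30 + 31 + 31 + 30 + 31 + 30 = 244 days.
December 1–2, 2321: 2 days.
Total: 25 + 244 + 2 = 271 days.
271 mod 7 = 5, so 5 days before Friday is Sunday.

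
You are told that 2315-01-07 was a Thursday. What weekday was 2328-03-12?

From January 7, 2315 to January 7, 2328: 13 years, of which 3 contain a Feb 29 — 10×365 + 3×366 = 4748 days.
January 2328: 31 − 7 = 24 days remain.
Then February 2328 (29): 29 days.
March 1–12, 2328: 12 days.
Residual: 65 days.
Total: 4813 days.
4813 mod 7 = 4, so 4 days after Thursday is Monday.

Monday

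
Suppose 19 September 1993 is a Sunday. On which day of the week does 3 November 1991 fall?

Sunday

Count forward from the earlier date (November 3, 1991) to the later (September 19, 1993):
November 1991: 30 − 3 = 27 days remain.
Then 21 full months totalling 640 days.
September 1–19, 1993: 19 days.
Total: 27 + 640 + 19 = 686 days.
686 is a multiple of 7, so 3 November 1991 falls on the same weekday: Sunday.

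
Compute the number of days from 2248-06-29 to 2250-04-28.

June 2248: 30 − 29 = 1 day remains.
Then 21 full months totalling 639 days.
April 1–28, 2250: 28 days.
Total: 1 + 639 + 28 = 668 days.

668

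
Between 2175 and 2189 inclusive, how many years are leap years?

4

Years divisible by 4 in [2175, 2189]: 2176, 2180, 2184, 2188.
No century exceptions apply. Count: 4.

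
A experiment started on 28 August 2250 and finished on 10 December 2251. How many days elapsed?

469

August 28, 2250 → August 28, 2251: 365 days.
August 2251: 31 − 28 = 3 days remain.
Then September (30), October (31), November (30): 30 + 31 + 30 = 91 days.
December 1–10, 2251: 10 days.
Residual: 104 days.
Total: 469 days.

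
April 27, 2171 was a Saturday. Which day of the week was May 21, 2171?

Tuesday

April 2171: 30 − 27 = 3 days remain.
May 1–21, 2171: 21 days.
Total: 3 + 21 = 24 days.
24 mod 7 = 3, so 3 days after Saturday is Tuesday.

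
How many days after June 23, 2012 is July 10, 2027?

From June 23, 2012 to June 23, 2027: 15 years, of which 3 contain a Feb 29 — 12×365 + 3×366 = 5478 days.
June 2027: 30 − 23 = 7 days remain.
July 1–10, 2027: 10 days.
Residual: 17 days.
Total: 5495 days.

5495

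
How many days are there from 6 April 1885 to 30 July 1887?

845

April 6, 1885 → April 6, 1886: 365 days.
April 6, 1886 → April 6, 1887: 365 days.
April 1887: 30 − 6 = 24 days remain.
Then May (31), June (30): 31 + 30 = 61 days.
July 1–30, 1887: 30 days.
Residual: 115 days.
Total: 845 days.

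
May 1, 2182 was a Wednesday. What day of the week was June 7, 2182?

Friday

May 2182: 31 − 1 = 30 days remain.
June 1–7, 2182: 7 days.
Total: 30 + 7 = 37 days.
37 mod 7 = 2, so 2 days after Wednesday is Friday.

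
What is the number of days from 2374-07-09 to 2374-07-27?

Within July 2374: 27 − 9 = 18 days.

18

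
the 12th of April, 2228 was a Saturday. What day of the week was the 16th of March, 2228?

Count forward from the earlier date (March 16, 2228) to the later (April 12, 2228):
March 2228: 31 − 16 = 15 days remain.
April 1–12, 2228: 12 days.
Total: 15 + 12 = 27 days.
27 mod 7 = 6, so 6 days before Saturday is Sunday.

Sunday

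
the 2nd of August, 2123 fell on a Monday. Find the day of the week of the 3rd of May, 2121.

Saturday

Count forward from the earlier date (May 3, 2121) to the later (August 2, 2123):
May 3, 2121 → May 3, 2122: 365 days.
May 3, 2122 → May 3, 2123: 365 days.
May 2123: 31 − 3 = 28 days remain.
Then June (30), July (31): 30 + 31 = 61 days.
August 1–2, 2123: 2 days.
Residual: 91 days.
Total: 821 days.
821 mod 7 = 2, so 2 days before Monday is Saturday.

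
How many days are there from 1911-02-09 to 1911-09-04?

207

February 1911: 28 − 9 = 19 days remain (1911 is not a leap year, so February has 28 days).
Then March (31), April (30), May (31), June (30), July (31), August (31): 31 + 30 + 31 + 30 + 31 + 31 = 184 days.
September 1–4, 1911: 4 days.
Total: 19 + 184 + 4 = 207 days.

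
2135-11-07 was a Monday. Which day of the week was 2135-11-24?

Within November 2135: 24 − 7 = 17 days.
17 mod 7 = 3, so 3 days after Monday is Thursday.

Thursday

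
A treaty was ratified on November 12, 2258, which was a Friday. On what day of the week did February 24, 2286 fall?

Wednesday

From November 12, 2258 to November 12, 2285: 27 years, of which 7 contain a Feb 29 — 20×365 + 7×366 = 9862 days.
November 2285: 30 − 12 = 18 days remain.
Then December (31), January (31): 31 + 31 = 62 days.
February 1–24, 2286: 24 days (2286 is not a leap year).
Residual: 104 days.
Total: 9966 days.
9966 mod 7 = 5, so 5 days after Friday is Wednesday.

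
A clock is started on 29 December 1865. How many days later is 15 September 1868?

December 29, 1865 → December 29, 1866: 365 days.
December 29, 1866 → December 29, 1867: 365 days.
December 1867: 31 − 29 = 2 days remain.
Then January (31), February 1868 (29), March (31), April (30), May (31), June (30), July (31), August (31): 31 + 29 + 31 + 30 + 31 + 30 + 31 + 31 = 244 days.
September 1–15, 1868: 15 days.
Residual: 261 days.
Total: 991 days.

991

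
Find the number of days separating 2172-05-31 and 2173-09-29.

May 31, 2172 → May 31, 2173: 365 days.
May 2173: 31 − 31 = 0 days remain.
Then June (30), July (31), August (31): 30 + 31 + 31 = 92 days.
September 1–29, 2173: 29 days.
Residual: 121 days.
Total: 486 days.

486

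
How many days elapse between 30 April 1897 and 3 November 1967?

25753

Day-of-year of April 30, 1897: 120.
Day-of-year of November 3, 1967: 307.
1897 has 365 days, so 365 − 120 = 245 days remain in 1897.
Full years 1898–1966: 53 common + 16 leap = 53×365 + 16×366 = 25201 days.
Total: 245 + 25201 + 307 = 25753 days.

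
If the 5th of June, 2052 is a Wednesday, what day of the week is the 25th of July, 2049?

Sunday

Count forward from the earlier date (July 25, 2049) to the later (June 5, 2052):
Day-of-year of July 25, 2049: 206.
Day-of-year of June 5, 2052: 157.
2049 has 365 days, so 365 − 206 = 159 days remain in 2049.
Full years: 2050: 365; 2051: 365. Sum = 730.
Total: 159 + 730 + 157 = 1046 days.
1046 mod 7 = 3, so 3 days before Wednesday is Sunday.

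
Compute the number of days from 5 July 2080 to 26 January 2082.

July 2080: 31 − 5 = 26 days remain.
Then 17 full months totalling 518 days.
January 1–26, 2082: 26 days.
Total: 26 + 518 + 26 = 570 days.

570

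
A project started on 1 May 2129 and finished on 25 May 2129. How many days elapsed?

24

Within May 2129: 25 − 1 = 24 days.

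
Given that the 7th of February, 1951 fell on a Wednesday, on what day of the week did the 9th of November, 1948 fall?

Count forward from the earlier date (November 9, 1948) to the later (February 7, 1951):
November 9, 1948 → November 9, 1949: 365 days.
November 9, 1949 → November 9, 1950: 365 days.
November 1950: 30 − 9 = 21 days remain.
Then December (31), January (31): 31 + 31 = 62 days.
February 1–7, 1951: 7 days (1951 is not a leap year).
Residual: 90 days.
Total: 820 days.
820 mod 7 = 1, so 1 day before Wednesday is Tuesday.

Tuesday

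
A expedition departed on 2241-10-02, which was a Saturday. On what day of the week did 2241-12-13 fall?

October 2241: 31 − 2 = 29 days remain.
Then November (30): 30 days.
December 1–13, 2241: 13 days.
Total: 29 + 30 + 13 = 72 days.
72 mod 7 = 2, so 2 days after Saturday is Monday.

Monday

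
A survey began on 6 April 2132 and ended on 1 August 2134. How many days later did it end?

Day-of-year of April 6, 2132: 97.
Day-of-year of August 1, 2134: 213.
2132 has 366 days, so 366 − 97 = 269 days remain in 2132.
Full years: 2133: 365. Sum = 365.
Total: 269 + 365 + 213 = 847 days.

847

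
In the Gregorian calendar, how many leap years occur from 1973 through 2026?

Years divisible by 4: 1976, 1980, …, 2024 — 13 in all.
2000 is divisible by 400, so still leap.
No century exceptions apply. Count: 13.

13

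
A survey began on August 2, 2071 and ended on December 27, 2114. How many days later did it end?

Day-of-year of August 2, 2071: 214.
Day-of-year of December 27, 2114: 361.
2071 has 365 days, so 365 − 214 = 151 days remain in 2071.
Full years 2072–2113: 32 common + 10 leap = 32×365 + 10×366 = 15340 days.
Total: 151 + 15340 + 361 = 15852 days.

15852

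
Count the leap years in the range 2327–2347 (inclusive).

Years divisible by 4 in [2327, 2347]: 2328, 2332, 2336, 2340, 2344.
No century exceptions apply. Count: 5.

5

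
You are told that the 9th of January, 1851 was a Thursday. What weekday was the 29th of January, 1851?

Within January 1851: 29 − 9 = 20 days.
20 mod 7 = 6, so 6 days after Thursday is Wednesday.

Wednesday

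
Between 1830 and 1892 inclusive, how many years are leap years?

16

Years divisible by 4: 1832, 1836, …, 1892 — 16 in all.
No century exceptions apply. Count: 16.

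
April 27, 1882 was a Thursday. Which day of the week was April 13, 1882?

Count forward from the earlier date (April 13, 1882) to the later (April 27, 1882):
Within April 1882: 27 − 13 = 14 days.
14 is a multiple of 7, so April 13, 1882 falls on the same weekday: Thursday.

Thursday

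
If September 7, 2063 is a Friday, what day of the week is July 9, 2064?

Wednesday

September 2063: 30 − 7 = 23 days remain.
Then 9 full months totalling 274 days.
July 1–9, 2064: 9 days.
Total: 23 + 274 + 9 = 306 days.
306 mod 7 = 5, so 5 days after Friday is Wednesday.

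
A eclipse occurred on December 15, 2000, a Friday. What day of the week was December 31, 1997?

Count forward from the earlier date (December 31, 1997) to the later (December 15, 2000):
December 31, 1997 → December 31, 1998: 365 days.
December 31, 1998 → December 31, 1999: 365 days.
December 1999: 31 − 31 = 0 days remain.
Then 11 full months totalling 335 days.
December 1–15, 2000: 15 days.
Residual: 350 days.
Total: 1080 days.
1080 mod 7 = 2, so 2 days before Friday is Wednesday.

Wednesday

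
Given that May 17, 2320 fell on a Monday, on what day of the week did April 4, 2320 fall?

Count forward from the earlier date (April 4, 2320) to the later (May 17, 2320):
April 2320: 30 − 4 = 26 days remain.
May 1–17, 2320: 17 days.
Total: 26 + 17 = 43 days.
43 mod 7 = 1, so 1 day before Monday is Sunday.

Sunday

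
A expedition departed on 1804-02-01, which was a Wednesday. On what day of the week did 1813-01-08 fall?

Day-of-year of February 1, 1804: 32.
Day-of-year of January 8, 1813: 8.
1804 has 366 days, so 366 − 32 = 334 days remain in 1804.
Full years 1805–1812: 6 common + 2 leap = 6×365 + 2×366 = 2922 days.
Total: 334 + 2922 + 8 = 3264 days.
3264 mod 7 = 2, so 2 days after Wednesday is Friday.

Friday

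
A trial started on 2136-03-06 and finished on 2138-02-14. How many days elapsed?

710

Day-of-year of March 6, 2136: 66.
Day-of-year of February 14, 2138: 45.
2136 has 366 days, so 366 − 66 = 300 days remain in 2136.
Full years: 2137: 365. Sum = 365.
Total: 300 + 365 + 45 = 710 days.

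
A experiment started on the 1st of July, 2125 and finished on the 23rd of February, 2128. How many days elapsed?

July 1, 2125 → July 1, 2126: 365 days.
July 1, 2126 → July 1, 2127: 365 days.
July 2127: 31 − 1 = 30 days remain.
Then August (31), September (30), October (31), November (30), December (31), January (31): 31 + 30 + 31 + 30 + 31 + 31 = 184 days.
February 1–23, 2128: 23 days (2128 is a leap year).
Residual: 237 days.
Total: 967 days.

967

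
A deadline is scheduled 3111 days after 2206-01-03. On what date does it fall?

2214-07-11

Count 3111 days after January 3, 2206:
Day-of-year of January 3, 2206: 3.
Day-of-year of July 11, 2214: 192.
2206 has 365 days, so 365 − 3 = 362 days remain in 2206.
Full years 2207–2213: 5 common + 2 leap = 5×365 + 2×366 = 2557 days.
Total: 362 + 2557 + 192 = 3111 days.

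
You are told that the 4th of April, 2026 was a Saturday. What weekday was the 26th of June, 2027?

Saturday

April 2026: 30 − 4 = 26 days remain.
Then 13 full months totalling 396 days.
June 1–26, 2027: 26 days.
Total: 26 + 396 + 26 = 448 days.
448 is a multiple of 7, so the 26th of June, 2027 falls on the same weekday: Saturday.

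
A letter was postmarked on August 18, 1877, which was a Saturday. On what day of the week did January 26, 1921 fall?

Wednesday

From August 18, 1877 to August 18, 1920: 43 years, of which 10 contain a Feb 29 — 33×365 + 10×366 = 15705 days.
(1900 is not a leap year (divisible by 100 but not 400).)
August 1920: 31 − 18 = 13 days remain.
Then September (30), October (31), November (30), December (31): 30 + 31 + 30 + 31 = 122 days.
January 1–26, 1921: 26 days.
Residual: 161 days.
Total: 15866 days.
15866 mod 7 = 4, so 4 days after Saturday is Wednesday.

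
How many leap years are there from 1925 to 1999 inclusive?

Years divisible by 4: 1928, 1932, …, 1996 — 18 in all.
No century exceptions apply. Count: 18.

18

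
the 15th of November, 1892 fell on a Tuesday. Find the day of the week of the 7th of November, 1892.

Count forward from the earlier date (November 7, 1892) to the later (November 15, 1892):
Within November 1892: 15 − 7 = 8 days.
8 mod 7 = 1, so 1 day before Tuesday is Monday.

Monday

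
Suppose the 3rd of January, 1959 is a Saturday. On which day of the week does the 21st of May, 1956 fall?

Monday

Count forward from the earlier date (May 21, 1956) to the later (January 3, 1959):
Day-of-year of May 21, 1956: 142.
Day-of-year of January 3, 1959: 3.
1956 has 366 days, so 366 − 142 = 224 days remain in 1956.
Full years: 1957: 365; 1958: 365. Sum = 730.
Total: 224 + 730 + 3 = 957 days.
957 mod 7 = 5, so 5 days before Saturday is Monday.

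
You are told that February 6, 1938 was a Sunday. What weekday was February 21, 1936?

Friday

Count forward from the earlier date (February 21, 1936) to the later (February 6, 1938):
February 1936: 29 − 21 = 8 days remain (1936 is a leap year, so February has 29 days).
Then 23 full months totalling 702 days.
February 1–6, 1938: 6 days (1938 is not a leap year).
Total: 8 + 702 + 6 = 716 days.
716 mod 7 = 2, so 2 days before Sunday is Friday.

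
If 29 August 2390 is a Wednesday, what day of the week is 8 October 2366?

Count forward from the earlier date (October 8, 2366) to the later (August 29, 2390):
From October 8, 2366 to October 8, 2389: 23 years, of which 6 contain a Feb 29 — 17×365 + 6×366 = 8401 days.
October 2389: 31 − 8 = 23 days remain.
Then 9 full months totalling 273 days.
August 1–29, 2390: 29 days.
Residual: 325 days.
Total: 8726 days.
8726 mod 7 = 4, so 4 days before Wednesday is Saturday.

Saturday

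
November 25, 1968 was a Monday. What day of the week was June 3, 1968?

Monday

Count forward from the earlier date (June 3, 1968) to the later (November 25, 1968):
June 1968: 30 − 3 = 27 days remain.
Then July (31), August (31), September (30), October (31): 31 + 31 + 30 + 31 = 123 days.
November 1–25, 1968: 25 days.
Total: 27 + 123 + 25 = 175 days.
175 is a multiple of 7, so June 3, 1968 falls on the same weekday: Monday.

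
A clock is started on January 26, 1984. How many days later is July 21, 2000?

From January 26, 1984 to January 26, 2000: 16 years, of which 4 contain a Feb 29 — 12×365 + 4×366 = 5844 days.
January 2000: 31 − 26 = 5 days remain.
Then February 2000 (29), March (31), April (30), May (31), June (30): 29 + 31 + 30 + 31 + 30 = 151 days.
July 1–21, 2000: 21 days.
Residual: 177 days.
Total: 6021 days.

6021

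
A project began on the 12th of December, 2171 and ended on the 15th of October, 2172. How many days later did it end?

December 2171: 31 − 12 = 19 days remain.
Then 9 full months totalling 274 days.
October 1–15, 2172: 15 days.
Residual: 308 days.
Total: 308 days.

308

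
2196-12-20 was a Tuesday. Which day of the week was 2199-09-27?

December 20, 2196 → December 20, 2197: 365 days.
December 20, 2197 → December 20, 2198: 365 days.
December 2198: 31 − 20 = 11 days remain.
Then January (31), February 2199 (28), March (31), April (30), May (31), June (30), July (31), August (31): 31 + 28 + 31 + 30 + 31 + 30 + 31 + 31 = 243 days.
September 1–27, 2199: 27 days.
Residual: 281 days.
Total: 1011 days.
1011 mod 7 = 3, so 3 days after Tuesday is Friday.

Friday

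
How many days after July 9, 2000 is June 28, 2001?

Day-of-year of July 9, 2000: 191.
Day-of-year of June 28, 2001: 179.
2000 has 366 days, so 366 − 191 = 175 days remain in 2000.
Total: 175 + 179 = 354 days.

354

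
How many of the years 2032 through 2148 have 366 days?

29

Years divisible by 4: 2032, 2036, …, 2148 — 30 in all.
Of these, 2100 is divisible by 100 but not 400, so not leap.
Leap years: 30 − 1 = 29.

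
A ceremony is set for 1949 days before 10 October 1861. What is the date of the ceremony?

9 June 1856

Count 1949 days before October 10, 1861:
June 9, 1856 → June 9, 1857: 365 days.
June 9, 1857 → June 9, 1858: 365 days.
June 9, 1858 → June 9, 1859: 365 days.
June 9, 1859 → June 9, 1860: 366 days (1860 is a leap year).
June 9, 1860 → June 9, 1861: 365 days.
June 1861: 30 − 9 = 21 days remain.
Then July (31), August (31), September (30): 31 + 31 + 30 = 92 days.
October 1–10, 1861: 10 days.
Residual: 123 days.
Total: 1949 days.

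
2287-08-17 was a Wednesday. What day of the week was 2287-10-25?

August 2287: 31 − 17 = 14 days remain.
Then September (30): 30 days.
October 1–25, 2287: 25 days.
Total: 14 + 30 + 25 = 69 days.
69 mod 7 = 6, so 6 days after Wednesday is Tuesday.

Tuesday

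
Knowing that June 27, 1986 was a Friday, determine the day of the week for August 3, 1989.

Thursday

Day-of-year of June 27, 1986: 178.
Day-of-year of August 3, 1989: 215.
1986 has 365 days, so 365 − 178 = 187 days remain in 1986.
Full years: 1987: 365; 1988: 366. Sum = 731.
Total: 187 + 731 + 215 = 1133 days.
1133 mod 7 = 6, so 6 days after Friday is Thursday.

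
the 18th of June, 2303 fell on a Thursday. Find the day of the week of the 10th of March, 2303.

Tuesday

Count forward from the earlier date (March 10, 2303) to the later (June 18, 2303):
March 2303: 31 − 10 = 21 days remain.
Then April (30), May (31): 30 + 31 = 61 days.
June 1–18, 2303: 18 days.
Total: 21 + 61 + 18 = 100 days.
100 mod 7 = 2, so 2 days before Thursday is Tuesday.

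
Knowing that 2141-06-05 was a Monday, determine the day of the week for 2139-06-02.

Count forward from the earlier date (June 2, 2139) to the later (June 5, 2141):
June 2139: 30 − 2 = 28 days remain.
Then 23 full months totalling 701 days.
June 1–5, 2141: 5 days.
Total: 28 + 701 + 5 = 734 days.
734 mod 7 = 6, so 6 days before Monday is Tuesday.

Tuesday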